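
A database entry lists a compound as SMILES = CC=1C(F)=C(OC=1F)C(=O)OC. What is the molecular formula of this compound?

C7H6F2O3

Walk through each heavy atom and fill implicit hydrogens from standard valence (C 4, N 3, O 2, S 2, halogen 1):
  atom 1: C, bond orders sum to 1 (valence 4) → 3 H
  atom 2: C, bond orders sum to 4 (valence 4) → 0 H
  atom 3: C, bond orders sum to 4 (valence 4) → 0 H
  atom 4: F (halogen, monovalent) → 0 H
  atom 5: C, bond orders sum to 4 (valence 4) → 0 H
  atom 6: O, bond orders sum to 2 (valence 2) → 0 H
  atom 7: C, bond orders sum to 4 (valence 4) → 0 H
  atom 8: F (halogen, monovalent) → 0 H
  atom 9: C, bond orders sum to 4 (valence 4) → 0 H
  atom 10: O, bond orders sum to 2 (valence 2) → 0 H
  atom 11: O, bond orders sum to 2 (valence 2) → 0 H
  atom 12: C, bond orders sum to 1 (valence 4) → 3 H
Totals → C:7, H:6, F:2, O:3.
In Hill order: C7H6F2O3.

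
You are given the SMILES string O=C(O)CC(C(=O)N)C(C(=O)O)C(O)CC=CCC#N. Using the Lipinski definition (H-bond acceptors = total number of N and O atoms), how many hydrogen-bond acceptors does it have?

8

N atoms: 2; O atoms: 6.
Lipinski HBA = 2 + 6 = 8.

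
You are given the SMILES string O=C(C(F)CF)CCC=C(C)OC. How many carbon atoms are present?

9

Count every carbon token in the SMILES (each C, including those in ring-closure positions and inside branches).
Carbon count: 9.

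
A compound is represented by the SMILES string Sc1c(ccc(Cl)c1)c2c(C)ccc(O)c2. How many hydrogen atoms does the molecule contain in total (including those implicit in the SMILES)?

Walk through each heavy atom and fill implicit hydrogens from standard valence (C 4, N 3, O 2, S 2, halogen 1); for lowercase aromatic atoms, an aromatic c carries 1 H when it has two neighbours and 0 H with three, and aromatic n carries 0 H:
  atom 1: S, bond orders sum to 1 (valence 2) → 1 H
  atom 2: aromatic c, 3 neighbours → 0 H
  atom 3: aromatic c, 3 neighbours → 0 H
  atom 4: aromatic c, 2 neighbours → 1 H
  atom 5: aromatic c, 2 neighbours → 1 H
  atom 6: aromatic c, 3 neighbours → 0 H
  atom 7: Cl (halogen, monovalent) → 0 H
  atom 8: aromatic c, 2 neighbours → 1 H
  atom 9: aromatic c, 3 neighbours → 0 H
  atom 10: aromatic c, 3 neighbours → 0 H
  atom 11: C, bond orders sum to 1 (valence 4) → 3 H
  atom 12: aromatic c, 2 neighbours → 1 H
  atom 13: aromatic c, 2 neighbours → 1 H
  atom 14: aromatic c, 3 neighbours → 0 H
  atom 15: O, bond orders sum to 1 (valence 2) → 1 H
  atom 16: aromatic c, 2 neighbours → 1 H
Total hydrogens: 11.

11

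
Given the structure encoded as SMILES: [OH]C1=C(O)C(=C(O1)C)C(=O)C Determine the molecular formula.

C7H8O4

Walk through each heavy atom and fill implicit hydrogens from standard valence (C 4, N 3, O 2, S 2, halogen 1):
  atom 1: O with explicit H count 1
  atom 2: C, bond orders sum to 4 (valence 4) → 0 H
  atom 3: C, bond orders sum to 4 (valence 4) → 0 H
  atom 4: O, bond orders sum to 1 (valence 2) → 1 H
  atom 5: C, bond orders sum to 4 (valence 4) → 0 H
  atom 6: C, bond orders sum to 4 (valence 4) → 0 H
  atom 7: O, bond orders sum to 2 (valence 2) → 0 H
  atom 8: C, bond orders sum to 1 (valence 4) → 3 H
  atom 9: C, bond orders sum to 4 (valence 4) → 0 H
  atom 10: O, bond orders sum to 2 (valence 2) → 0 H
  atom 11: C, bond orders sum to 1 (valence 4) → 3 H
Totals → C:7, H:8, O:4.
In Hill order: C7H8O4.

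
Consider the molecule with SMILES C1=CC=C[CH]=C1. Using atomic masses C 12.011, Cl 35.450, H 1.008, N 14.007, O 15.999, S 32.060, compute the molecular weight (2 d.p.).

78.11 g/mol

First, the molecular formula is C6H6 (counting implicit H from valence).
  C: 6 × 12.011 = 72.066
  H: 6 × 1.008 = 6.048
Sum: 6×12.011 + 6×1.008 = 78.114 → 78.11 g/mol.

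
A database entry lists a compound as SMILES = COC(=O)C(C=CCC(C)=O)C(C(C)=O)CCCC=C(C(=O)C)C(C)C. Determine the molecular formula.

C21H32O5

Walk through each heavy atom and fill implicit hydrogens from standard valence (C 4, N 3, O 2, S 2, halogen 1):
  atom 1: C, bond orders sum to 1 (valence 4) → 3 H
  atom 2: O, bond orders sum to 2 (valence 2) → 0 H
  atom 3: C, bond orders sum to 4 (valence 4) → 0 H
  atom 4: O, bond orders sum to 2 (valence 2) → 0 H
  atom 5: C, bond orders sum to 3 (valence 4) → 1 H
  atom 6: C, bond orders sum to 3 (valence 4) → 1 H
  atom 7: C, bond orders sum to 3 (valence 4) → 1 H
  atom 8: C, bond orders sum to 2 (valence 4) → 2 H
  atom 9: C, bond orders sum to 4 (valence 4) → 0 H
  atom 10: C, bond orders sum to 1 (valence 4) → 3 H
  atom 11: O, bond orders sum to 2 (valence 2) → 0 H
  atom 12: C, bond orders sum to 3 (valence 4) → 1 H
  atom 13: C, bond orders sum to 4 (valence 4) → 0 H
  atom 14: C, bond orders sum to 1 (valence 4) → 3 H
  atom 15: O, bond orders sum to 2 (valence 2) → 0 H
  atom 16: C, bond orders sum to 2 (valence 4) → 2 H
  atom 17: C, bond orders sum to 2 (valence 4) → 2 H
  atom 18: C, bond orders sum to 2 (valence 4) → 2 H
  atom 19: C, bond orders sum to 3 (valence 4) → 1 H
  atom 20: C, bond orders sum to 4 (valence 4) → 0 H
  atom 21: C, bond orders sum to 4 (valence 4) → 0 H
  atom 22: O, bond orders sum to 2 (valence 2) → 0 H
  atom 23: C, bond orders sum to 1 (valence 4) → 3 H
  atom 24: C, bond orders sum to 3 (valence 4) → 1 H
  atom 25: C, bond orders sum to 1 (valence 4) → 3 H
  atom 26: C, bond orders sum to 1 (valence 4) → 3 H
Totals → C:21, H:32, O:5.
In Hill order: C21H32O5.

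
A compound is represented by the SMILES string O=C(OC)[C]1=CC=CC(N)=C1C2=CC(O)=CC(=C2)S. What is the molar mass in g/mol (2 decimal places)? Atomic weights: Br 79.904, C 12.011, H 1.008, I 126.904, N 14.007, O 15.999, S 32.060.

First, the molecular formula is C14H13NO3S (counting implicit H from valence).
  C: 14 × 12.011 = 168.154
  H: 13 × 1.008 = 13.104
  N: 1 × 14.007 = 14.007
  O: 3 × 15.999 = 47.997
  S: 1 × 32.060 = 32.060
Sum: 14×12.011 + 13×1.008 + 1×14.007 + 3×15.999 + 1×32.060 = 275.322 → 275.32 g/mol.

275.32 g/mol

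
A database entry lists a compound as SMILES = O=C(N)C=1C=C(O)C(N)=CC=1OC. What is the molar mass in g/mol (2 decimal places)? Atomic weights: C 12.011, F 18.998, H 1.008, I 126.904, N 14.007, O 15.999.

182.18 g/mol

First, the molecular formula is C8H10N2O3 (counting implicit H from valence).
  C: 8 × 12.011 = 96.088
  H: 10 × 1.008 = 10.080
  N: 2 × 14.007 = 28.014
  O: 3 × 15.999 = 47.997
Sum: 8×12.011 + 10×1.008 + 2×14.007 + 3×15.999 = 182.179 → 182.18 g/mol.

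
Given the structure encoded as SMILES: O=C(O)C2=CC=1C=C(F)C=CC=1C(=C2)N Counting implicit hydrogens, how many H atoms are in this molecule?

Walk through each heavy atom and fill implicit hydrogens from standard valence (C 4, N 3, O 2, S 2, halogen 1):
  atom 1: O, bond orders sum to 2 (valence 2) → 0 H
  atom 2: C, bond orders sum to 4 (valence 4) → 0 H
  atom 3: O, bond orders sum to 1 (valence 2) → 1 H
  atom 4: C, bond orders sum to 4 (valence 4) → 0 H
  atom 5: C, bond orders sum to 3 (valence 4) → 1 H
  atom 6: C, bond orders sum to 4 (valence 4) → 0 H
  atom 7: C, bond orders sum to 3 (valence 4) → 1 H
  atom 8: C, bond orders sum to 4 (valence 4) → 0 H
  atom 9: F (halogen, monovalent) → 0 H
  atom 10: C, bond orders sum to 3 (valence 4) → 1 H
  atom 11: C, bond orders sum to 3 (valence 4) → 1 H
  atom 12: C, bond orders sum to 4 (valence 4) → 0 H
  atom 13: C, bond orders sum to 4 (valence 4) → 0 H
  atom 14: C, bond orders sum to 3 (valence 4) → 1 H
  atom 15: N, bond orders sum to 1 (valence 3) → 2 H
Total hydrogens: 8.

8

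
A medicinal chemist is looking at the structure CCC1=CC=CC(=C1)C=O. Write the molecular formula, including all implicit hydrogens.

Walk through each heavy atom and fill implicit hydrogens from standard valence (C 4, N 3, O 2, S 2, halogen 1):
  atom 1: C, bond orders sum to 1 (valence 4) → 3 H
  atom 2: C, bond orders sum to 2 (valence 4) → 2 H
  atom 3: C, bond orders sum to 4 (valence 4) → 0 H
  atom 4: C, bond orders sum to 3 (valence 4) → 1 H
  atom 5: C, bond orders sum to 3 (valence 4) → 1 H
  atom 6: C, bond orders sum to 3 (valence 4) → 1 H
  atom 7: C, bond orders sum to 4 (valence 4) → 0 H
  atom 8: C, bond orders sum to 3 (valence 4) → 1 H
  atom 9: C, bond orders sum to 3 (valence 4) → 1 H
  atom 10: O, bond orders sum to 2 (valence 2) → 0 H
Totals → C:9, H:10, O:1.
In Hill order: C9H10O.

C9H10O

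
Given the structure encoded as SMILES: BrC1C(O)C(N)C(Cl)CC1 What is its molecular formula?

Walk through each heavy atom and fill implicit hydrogens from standard valence (C 4, N 3, O 2, S 2, halogen 1):
  atom 1: Br (halogen, monovalent) → 0 H
  atom 2: C, bond orders sum to 3 (valence 4) → 1 H
  atom 3: C, bond orders sum to 3 (valence 4) → 1 H
  atom 4: O, bond orders sum to 1 (valence 2) → 1 H
  atom 5: C, bond orders sum to 3 (valence 4) → 1 H
  atom 6: N, bond orders sum to 1 (valence 3) → 2 H
  atom 7: C, bond orders sum to 3 (valence 4) → 1 H
  atom 8: Cl (halogen, monovalent) → 0 H
  atom 9: C, bond orders sum to 2 (valence 4) → 2 H
  atom 10: C, bond orders sum to 2 (valence 4) → 2 H
Totals → C:6, H:11, Br:1, Cl:1, N:1, O:1.

C6H11BrClNO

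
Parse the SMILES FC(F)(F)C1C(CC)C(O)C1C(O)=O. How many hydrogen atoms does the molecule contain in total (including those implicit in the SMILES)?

11

Walk through each heavy atom and fill implicit hydrogens from standard valence (C 4, N 3, O 2, S 2, halogen 1):
  atom 1: F (halogen, monovalent) → 0 H
  atom 2: C, bond orders sum to 4 (valence 4) → 0 H
  atom 3: F (halogen, monovalent) → 0 H
  atom 4: F (halogen, monovalent) → 0 H
  atom 5: C, bond orders sum to 3 (valence 4) → 1 H
  atom 6: C, bond orders sum to 3 (valence 4) → 1 H
  atom 7: C, bond orders sum to 2 (valence 4) → 2 H
  atom 8: C, bond orders sum to 1 (valence 4) → 3 H
  atom 9: C, bond orders sum to 3 (valence 4) → 1 H
  atom 10: O, bond orders sum to 1 (valence 2) → 1 H
  atom 11: C, bond orders sum to 3 (valence 4) → 1 H
  atom 12: C, bond orders sum to 4 (valence 4) → 0 H
  atom 13: O, bond orders sum to 1 (valence 2) → 1 H
  atom 14: O, bond orders sum to 2 (valence 2) → 0 H
Total hydrogens: 11.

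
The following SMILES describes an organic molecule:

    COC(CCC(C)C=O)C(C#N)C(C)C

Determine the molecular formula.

C12H21NO2

Walk through each heavy atom and fill implicit hydrogens from standard valence (C 4, N 3, O 2, S 2, halogen 1):
  atom 1: C, bond orders sum to 1 (valence 4) → 3 H
  atom 2: O, bond orders sum to 2 (valence 2) → 0 H
  atom 3: C, bond orders sum to 3 (valence 4) → 1 H
  atom 4: C, bond orders sum to 2 (valence 4) → 2 H
  atom 5: C, bond orders sum to 2 (valence 4) → 2 H
  atom 6: C, bond orders sum to 3 (valence 4) → 1 H
  atom 7: C, bond orders sum to 1 (valence 4) → 3 H
  atom 8: C, bond orders sum to 3 (valence 4) → 1 H
  atom 9: O, bond orders sum to 2 (valence 2) → 0 H
  atom 10: C, bond orders sum to 3 (valence 4) → 1 H
  atom 11: C, bond orders sum to 4 (valence 4) → 0 H
  atom 12: N, bond orders sum to 3 (valence 3) → 0 H
  atom 13: C, bond orders sum to 3 (valence 4) → 1 H
  atom 14: C, bond orders sum to 1 (valence 4) → 3 H
  atom 15: C, bond orders sum to 1 (valence 4) → 3 H
Totals → C:12, H:21, N:1, O:2.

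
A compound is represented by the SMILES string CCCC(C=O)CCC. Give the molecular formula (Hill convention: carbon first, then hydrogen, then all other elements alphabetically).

C8H16O

Walk through each heavy atom and fill implicit hydrogens from standard valence (C 4, N 3, O 2, S 2, halogen 1):
  atom 1: C, bond orders sum to 1 (valence 4) → 3 H
  atom 2: C, bond orders sum to 2 (valence 4) → 2 H
  atom 3: C, bond orders sum to 2 (valence 4) → 2 H
  atom 4: C, bond orders sum to 3 (valence 4) → 1 H
  atom 5: C, bond orders sum to 3 (valence 4) → 1 H
  atom 6: O, bond orders sum to 2 (valence 2) → 0 H
  atom 7: C, bond orders sum to 2 (valence 4) → 2 H
  atom 8: C, bond orders sum to 2 (valence 4) → 2 H
  atom 9: C, bond orders sum to 1 (valence 4) → 3 H
Totals → C:8, H:16, O:1.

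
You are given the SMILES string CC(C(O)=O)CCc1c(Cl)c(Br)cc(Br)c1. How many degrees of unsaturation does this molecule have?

5

Molecular formula: C11H11Br2ClO2.
DoU = (2C + 2 + N − H − X) / 2, where X is the halogen count and O/S are ignored.
    = (2·11 + 2 + 0 − 11 − 3) / 2 = 10 / 2 = 5.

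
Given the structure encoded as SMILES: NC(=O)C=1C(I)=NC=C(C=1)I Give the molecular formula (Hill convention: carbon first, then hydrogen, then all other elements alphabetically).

Walk through each heavy atom and fill implicit hydrogens from standard valence (C 4, N 3, O 2, S 2, halogen 1):
  atom 1: N, bond orders sum to 1 (valence 3) → 2 H
  atom 2: C, bond orders sum to 4 (valence 4) → 0 H
  atom 3: O, bond orders sum to 2 (valence 2) → 0 H
  atom 4: C, bond orders sum to 4 (valence 4) → 0 H
  atom 5: C, bond orders sum to 4 (valence 4) → 0 H
  atom 6: I (halogen, monovalent) → 0 H
  atom 7: N, bond orders sum to 3 (valence 3) → 0 H
  atom 8: C, bond orders sum to 3 (valence 4) → 1 H
  atom 9: C, bond orders sum to 4 (valence 4) → 0 H
  atom 10: C, bond orders sum to 3 (valence 4) → 1 H
  atom 11: I (halogen, monovalent) → 0 H
Totals → C:6, H:4, I:2, N:2, O:1.

C6H4I2N2O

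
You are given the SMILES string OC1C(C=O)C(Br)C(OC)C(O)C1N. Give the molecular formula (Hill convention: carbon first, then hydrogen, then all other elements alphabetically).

Walk through each heavy atom and fill implicit hydrogens from standard valence (C 4, N 3, O 2, S 2, halogen 1):
  atom 1: O, bond orders sum to 1 (valence 2) → 1 H
  atom 2: C, bond orders sum to 3 (valence 4) → 1 H
  atom 3: C, bond orders sum to 3 (valence 4) → 1 H
  atom 4: C, bond orders sum to 3 (valence 4) → 1 H
  atom 5: O, bond orders sum to 2 (valence 2) → 0 H
  atom 6: C, bond orders sum to 3 (valence 4) → 1 H
  atom 7: Br (halogen, monovalent) → 0 H
  atom 8: C, bond orders sum to 3 (valence 4) → 1 H
  atom 9: O, bond orders sum to 2 (valence 2) → 0 H
  atom 10: C, bond orders sum to 1 (valence 4) → 3 H
  atom 11: C, bond orders sum to 3 (valence 4) → 1 H
  atom 12: O, bond orders sum to 1 (valence 2) → 1 H
  atom 13: C, bond orders sum to 3 (valence 4) → 1 H
  atom 14: N, bond orders sum to 1 (valence 3) → 2 H
Totals → C:8, H:14, Br:1, N:1, O:4.
In Hill order: C8H14BrNO4.

C8H14BrNO4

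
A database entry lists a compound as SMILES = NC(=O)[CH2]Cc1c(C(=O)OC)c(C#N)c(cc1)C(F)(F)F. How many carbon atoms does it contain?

Count every carbon token in the SMILES (each C, including those in ring-closure positions and inside branches).
Carbon count: 13.

13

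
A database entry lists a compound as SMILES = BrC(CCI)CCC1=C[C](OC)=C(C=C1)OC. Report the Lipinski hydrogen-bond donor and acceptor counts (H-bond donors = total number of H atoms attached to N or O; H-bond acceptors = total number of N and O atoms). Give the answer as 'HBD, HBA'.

0, 2

Donors: find every N or O and count the H atoms it carries.
  atom 11 (O): bond orders sum to 2 → 0 H
  atom 16 (O): bond orders sum to 2 → 0 H
Lipinski HBD = 0.
Acceptors: N atoms = 0, O atoms = 2 → HBA = 2.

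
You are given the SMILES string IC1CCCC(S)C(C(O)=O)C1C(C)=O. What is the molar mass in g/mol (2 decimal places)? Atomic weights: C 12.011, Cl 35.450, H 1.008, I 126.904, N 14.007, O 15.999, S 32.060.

First, the molecular formula is C10H15IO3S (counting implicit H from valence).
  C: 10 × 12.011 = 120.110
  H: 15 × 1.008 = 15.120
  I: 1 × 126.904 = 126.904
  O: 3 × 15.999 = 47.997
  S: 1 × 32.060 = 32.060
Sum: 10×12.011 + 15×1.008 + 1×126.904 + 3×15.999 + 1×32.060 = 342.191 → 342.19 g/mol.

342.19 g/mol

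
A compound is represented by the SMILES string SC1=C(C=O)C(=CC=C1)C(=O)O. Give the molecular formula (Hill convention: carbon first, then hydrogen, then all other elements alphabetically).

C8H6O3S

Walk through each heavy atom and fill implicit hydrogens from standard valence (C 4, N 3, O 2, S 2, halogen 1):
  atom 1: S, bond orders sum to 1 (valence 2) → 1 H
  atom 2: C, bond orders sum to 4 (valence 4) → 0 H
  atom 3: C, bond orders sum to 4 (valence 4) → 0 H
  atom 4: C, bond orders sum to 3 (valence 4) → 1 H
  atom 5: O, bond orders sum to 2 (valence 2) → 0 H
  atom 6: C, bond orders sum to 4 (valence 4) → 0 H
  atom 7: C, bond orders sum to 3 (valence 4) → 1 H
  atom 8: C, bond orders sum to 3 (valence 4) → 1 H
  atom 9: C, bond orders sum to 3 (valence 4) → 1 H
  atom 10: C, bond orders sum to 4 (valence 4) → 0 H
  atom 11: O, bond orders sum to 2 (valence 2) → 0 H
  atom 12: O, bond orders sum to 1 (valence 2) → 1 H
Totals → C:8, H:6, O:3, S:1.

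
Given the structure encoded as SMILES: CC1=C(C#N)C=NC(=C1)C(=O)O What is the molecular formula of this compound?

Walk through each heavy atom and fill implicit hydrogens from standard valence (C 4, N 3, O 2, S 2, halogen 1):
  atom 1: C, bond orders sum to 1 (valence 4) → 3 H
  atom 2: C, bond orders sum to 4 (valence 4) → 0 H
  atom 3: C, bond orders sum to 4 (valence 4) → 0 H
  atom 4: C, bond orders sum to 4 (valence 4) → 0 H
  atom 5: N, bond orders sum to 3 (valence 3) → 0 H
  atom 6: C, bond orders sum to 3 (valence 4) → 1 H
  atom 7: N, bond orders sum to 3 (valence 3) → 0 H
  atom 8: C, bond orders sum to 4 (valence 4) → 0 H
  atom 9: C, bond orders sum to 3 (valence 4) → 1 H
  atom 10: C, bond orders sum to 4 (valence 4) → 0 H
  atom 11: O, bond orders sum to 2 (valence 2) → 0 H
  atom 12: O, bond orders sum to 1 (valence 2) → 1 H
Totals → C:8, H:6, N:2, O:2.
In Hill order: C8H6N2O2.

C8H6N2O2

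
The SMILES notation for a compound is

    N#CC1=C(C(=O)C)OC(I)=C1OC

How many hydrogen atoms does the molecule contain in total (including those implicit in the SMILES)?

6

Walk through each heavy atom and fill implicit hydrogens from standard valence (C 4, N 3, O 2, S 2, halogen 1):
  atom 1: N, bond orders sum to 3 (valence 3) → 0 H
  atom 2: C, bond orders sum to 4 (valence 4) → 0 H
  atom 3: C, bond orders sum to 4 (valence 4) → 0 H
  atom 4: C, bond orders sum to 4 (valence 4) → 0 H
  atom 5: C, bond orders sum to 4 (valence 4) → 0 H
  atom 6: O, bond orders sum to 2 (valence 2) → 0 H
  atom 7: C, bond orders sum to 1 (valence 4) → 3 H
  atom 8: O, bond orders sum to 2 (valence 2) → 0 H
  atom 9: C, bond orders sum to 4 (valence 4) → 0 H
  atom 10: I (halogen, monovalent) → 0 H
  atom 11: C, bond orders sum to 4 (valence 4) → 0 H
  atom 12: O, bond orders sum to 2 (valence 2) → 0 H
  atom 13: C, bond orders sum to 1 (valence 4) → 3 H
Total hydrogens: 6.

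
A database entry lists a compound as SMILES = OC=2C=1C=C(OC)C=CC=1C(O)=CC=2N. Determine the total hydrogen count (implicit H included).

11

Walk through each heavy atom and fill implicit hydrogens from standard valence (C 4, N 3, O 2, S 2, halogen 1):
  atom 1: O, bond orders sum to 1 (valence 2) → 1 H
  atom 2: C, bond orders sum to 4 (valence 4) → 0 H
  atom 3: C, bond orders sum to 4 (valence 4) → 0 H
  atom 4: C, bond orders sum to 3 (valence 4) → 1 H
  atom 5: C, bond orders sum to 4 (valence 4) → 0 H
  atom 6: O, bond orders sum to 2 (valence 2) → 0 H
  atom 7: C, bond orders sum to 1 (valence 4) → 3 H
  atom 8: C, bond orders sum to 3 (valence 4) → 1 H
  atom 9: C, bond orders sum to 3 (valence 4) → 1 H
  atom 10: C, bond orders sum to 4 (valence 4) → 0 H
  atom 11: C, bond orders sum to 4 (valence 4) → 0 H
  atom 12: O, bond orders sum to 1 (valence 2) → 1 H
  atom 13: C, bond orders sum to 3 (valence 4) → 1 H
  atom 14: C, bond orders sum to 4 (valence 4) → 0 H
  atom 15: N, bond orders sum to 1 (valence 3) → 2 H
Total hydrogens: 11.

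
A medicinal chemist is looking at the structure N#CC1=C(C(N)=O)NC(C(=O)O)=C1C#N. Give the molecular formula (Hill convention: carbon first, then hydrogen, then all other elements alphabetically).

C8H4N4O3

Walk through each heavy atom and fill implicit hydrogens from standard valence (C 4, N 3, O 2, S 2, halogen 1):
  atom 1: N, bond orders sum to 3 (valence 3) → 0 H
  atom 2: C, bond orders sum to 4 (valence 4) → 0 H
  atom 3: C, bond orders sum to 4 (valence 4) → 0 H
  atom 4: C, bond orders sum to 4 (valence 4) → 0 H
  atom 5: C, bond orders sum to 4 (valence 4) → 0 H
  atom 6: N, bond orders sum to 1 (valence 3) → 2 H
  atom 7: O, bond orders sum to 2 (valence 2) → 0 H
  atom 8: N, bond orders sum to 2 (valence 3) → 1 H
  atom 9: C, bond orders sum to 4 (valence 4) → 0 H
  atom 10: C, bond orders sum to 4 (valence 4) → 0 H
  atom 11: O, bond orders sum to 2 (valence 2) → 0 H
  atom 12: O, bond orders sum to 1 (valence 2) → 1 H
  atom 13: C, bond orders sum to 4 (valence 4) → 0 H
  atom 14: C, bond orders sum to 4 (valence 4) → 0 H
  atom 15: N, bond orders sum to 3 (valence 3) → 0 H
Totals → C:8, H:4, N:4, O:3.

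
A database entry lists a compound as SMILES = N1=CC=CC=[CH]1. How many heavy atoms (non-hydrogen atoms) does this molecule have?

6

Every atom symbol written in the SMILES (organic subset) is one heavy atom; implicit H are not written.
Heavy atoms by element → C:5, N:1.
Total: 6.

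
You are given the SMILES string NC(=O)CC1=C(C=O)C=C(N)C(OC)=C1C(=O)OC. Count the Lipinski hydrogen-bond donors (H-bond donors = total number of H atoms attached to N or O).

4

Donors: find every N or O and count the H atoms it carries.
  atom 1 (N): bond orders sum to 1 → 2 H
  atom 3 (O): bond orders sum to 2 → 0 H
  atom 8 (O): bond orders sum to 2 → 0 H
  atom 11 (N): bond orders sum to 1 → 2 H
  atom 13 (O): bond orders sum to 2 → 0 H
  atom 17 (O): bond orders sum to 2 → 0 H
  atom 18 (O): bond orders sum to 2 → 0 H
Lipinski HBD = 4.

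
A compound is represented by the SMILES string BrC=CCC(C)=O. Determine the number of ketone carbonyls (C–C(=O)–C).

The ketone motif appears at heavy-atom position 5 in the SMILES.
Other groups present: 1 alkene.
Ketone count: 1.

1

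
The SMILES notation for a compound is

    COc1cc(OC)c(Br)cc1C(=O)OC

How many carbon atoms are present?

10

Count every carbon token in the SMILES (each C, including those in ring-closure positions and inside branches).
Carbon count: 10.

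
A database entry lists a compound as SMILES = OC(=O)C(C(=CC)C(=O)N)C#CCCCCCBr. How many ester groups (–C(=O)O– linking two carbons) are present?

0

Scan the SMILES for the ester motif — none present.
Groups that are present: 1 alkene, 1 alkyne, 1 amide, 1 carboxylic acid.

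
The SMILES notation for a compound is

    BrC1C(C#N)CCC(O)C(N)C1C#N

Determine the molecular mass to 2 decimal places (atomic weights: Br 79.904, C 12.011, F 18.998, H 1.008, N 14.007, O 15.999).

258.12 g/mol

First, the molecular formula is C9H12BrN3O (counting implicit H from valence).
  Br: 1 × 79.904 = 79.904
  C: 9 × 12.011 = 108.099
  H: 12 × 1.008 = 12.096
  N: 3 × 14.007 = 42.021
  O: 1 × 15.999 = 15.999
Sum: 1×79.904 + 9×12.011 + 12×1.008 + 3×14.007 + 1×15.999 = 258.119 → 258.12 g/mol.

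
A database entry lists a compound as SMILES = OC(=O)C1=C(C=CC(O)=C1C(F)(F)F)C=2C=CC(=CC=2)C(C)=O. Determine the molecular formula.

C16H11F3O4

Walk through each heavy atom and fill implicit hydrogens from standard valence (C 4, N 3, O 2, S 2, halogen 1):
  atom 1: O, bond orders sum to 1 (valence 2) → 1 H
  atom 2: C, bond orders sum to 4 (valence 4) → 0 H
  atom 3: O, bond orders sum to 2 (valence 2) → 0 H
  atom 4: C, bond orders sum to 4 (valence 4) → 0 H
  atom 5: C, bond orders sum to 4 (valence 4) → 0 H
  atom 6: C, bond orders sum to 3 (valence 4) → 1 H
  atom 7: C, bond orders sum to 3 (valence 4) → 1 H
  atom 8: C, bond orders sum to 4 (valence 4) → 0 H
  atom 9: O, bond orders sum to 1 (valence 2) → 1 H
  atom 10: C, bond orders sum to 4 (valence 4) → 0 H
  atom 11: C, bond orders sum to 4 (valence 4) → 0 H
  atom 12: F (halogen, monovalent) → 0 H
  atom 13: F (halogen, monovalent) → 0 H
  atom 14: F (halogen, monovalent) → 0 H
  atom 15: C, bond orders sum to 4 (valence 4) → 0 H
  atom 16: C, bond orders sum to 3 (valence 4) → 1 H
  atom 17: C, bond orders sum to 3 (valence 4) → 1 H
  atom 18: C, bond orders sum to 4 (valence 4) → 0 H
  atom 19: C, bond orders sum to 3 (valence 4) → 1 H
  atom 20: C, bond orders sum to 3 (valence 4) → 1 H
  atom 21: C, bond orders sum to 4 (valence 4) → 0 H
  atom 22: C, bond orders sum to 1 (valence 4) → 3 H
  atom 23: O, bond orders sum to 2 (valence 2) → 0 H
Totals → C:16, H:11, F:3, O:4.
In Hill order: C16H11F3O4.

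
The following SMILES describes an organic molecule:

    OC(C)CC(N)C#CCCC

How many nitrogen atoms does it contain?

1

Scan the SMILES for N atoms (remember two-letter symbols like Cl and Br are single atoms).
Nitrogen count: 1.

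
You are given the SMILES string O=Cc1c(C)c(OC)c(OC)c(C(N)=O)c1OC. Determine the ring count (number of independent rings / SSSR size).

1

In SMILES, each pair of matching ring-closure digits denotes one ring-closing bond; the number of such bonds equals the number of independent rings.
Ring-closure bonds here: 1.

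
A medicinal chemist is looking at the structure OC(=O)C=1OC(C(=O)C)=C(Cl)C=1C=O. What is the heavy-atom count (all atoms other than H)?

Every atom symbol written in the SMILES (organic subset) is one heavy atom; implicit H are not written.
Heavy atoms by element → C:8, Cl:1, O:5.
Total: 14.

14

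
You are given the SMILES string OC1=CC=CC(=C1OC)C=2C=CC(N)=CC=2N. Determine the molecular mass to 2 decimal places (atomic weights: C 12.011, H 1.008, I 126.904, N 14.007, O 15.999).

First, the molecular formula is C13H14N2O2 (counting implicit H from valence).
  C: 13 × 12.011 = 156.143
  H: 14 × 1.008 = 14.112
  N: 2 × 14.007 = 28.014
  O: 2 × 15.999 = 31.998
Sum: 13×12.011 + 14×1.008 + 2×14.007 + 2×15.999 = 230.267 → 230.27 g/mol.

230.27 g/mol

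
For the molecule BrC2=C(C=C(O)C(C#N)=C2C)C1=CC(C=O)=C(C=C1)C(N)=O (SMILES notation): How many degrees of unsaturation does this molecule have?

Degree of unsaturation = (number of rings) + (number of π bonds).
Ring closures in the SMILES: 2.
π bonds: 8 double bonds (each 1 DoU), 1 triple bond (each 2 DoU) → 10 DoU from unsaturation.
Total DoU = 2 + 10 = 12.

12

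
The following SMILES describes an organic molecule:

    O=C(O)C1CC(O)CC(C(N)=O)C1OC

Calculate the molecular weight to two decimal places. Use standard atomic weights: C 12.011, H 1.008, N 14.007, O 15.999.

217.22 g/mol

First, the molecular formula is C9H15NO5 (counting implicit H from valence).
  C: 9 × 12.011 = 108.099
  H: 15 × 1.008 = 15.120
  N: 1 × 14.007 = 14.007
  O: 5 × 15.999 = 79.995
Sum: 9×12.011 + 15×1.008 + 1×14.007 + 5×15.999 = 217.221 → 217.22 g/mol.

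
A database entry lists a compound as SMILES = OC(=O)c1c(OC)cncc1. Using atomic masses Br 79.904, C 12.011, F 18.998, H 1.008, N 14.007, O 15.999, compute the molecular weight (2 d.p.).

First, the molecular formula is C7H7NO3 (counting implicit H from valence).
  C: 7 × 12.011 = 84.077
  H: 7 × 1.008 = 7.056
  N: 1 × 14.007 = 14.007
  O: 3 × 15.999 = 47.997
Sum: 7×12.011 + 7×1.008 + 1×14.007 + 3×15.999 = 153.137 → 153.14 g/mol.

153.14 g/mol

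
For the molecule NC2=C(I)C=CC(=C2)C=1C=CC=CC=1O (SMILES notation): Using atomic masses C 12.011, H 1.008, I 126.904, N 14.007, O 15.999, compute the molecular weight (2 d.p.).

311.12 g/mol

First, the molecular formula is C12H10INO (counting implicit H from valence).
  C: 12 × 12.011 = 144.132
  H: 10 × 1.008 = 10.080
  I: 1 × 126.904 = 126.904
  N: 1 × 14.007 = 14.007
  O: 1 × 15.999 = 15.999
Sum: 12×12.011 + 10×1.008 + 1×126.904 + 1×14.007 + 1×15.999 = 311.122 → 311.12 g/mol.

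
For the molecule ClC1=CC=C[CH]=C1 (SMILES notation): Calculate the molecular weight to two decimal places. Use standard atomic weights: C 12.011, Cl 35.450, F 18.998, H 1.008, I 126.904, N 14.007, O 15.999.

112.56 g/mol

First, the molecular formula is C6H5Cl (counting implicit H from valence).
  C: 6 × 12.011 = 72.066
  Cl: 1 × 35.450 = 35.450
  H: 5 × 1.008 = 5.040
Sum: 6×12.011 + 1×35.450 + 5×1.008 = 112.556 → 112.56 g/mol.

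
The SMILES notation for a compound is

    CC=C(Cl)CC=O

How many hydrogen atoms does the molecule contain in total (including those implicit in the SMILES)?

7

Walk through each heavy atom and fill implicit hydrogens from standard valence (C 4, N 3, O 2, S 2, halogen 1):
  atom 1: C, bond orders sum to 1 (valence 4) → 3 H
  atom 2: C, bond orders sum to 3 (valence 4) → 1 H
  atom 3: C, bond orders sum to 4 (valence 4) → 0 H
  atom 4: Cl (halogen, monovalent) → 0 H
  atom 5: C, bond orders sum to 2 (valence 4) → 2 H
  atom 6: C, bond orders sum to 3 (valence 4) → 1 H
  atom 7: O, bond orders sum to 2 (valence 2) → 0 H
Total hydrogens: 7.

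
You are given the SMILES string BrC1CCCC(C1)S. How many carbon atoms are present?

Count every carbon token in the SMILES (each C, including those in ring-closure positions and inside branches).
Carbon count: 6.

6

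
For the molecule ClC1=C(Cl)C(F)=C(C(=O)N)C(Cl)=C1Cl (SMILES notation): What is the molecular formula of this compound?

Walk through each heavy atom and fill implicit hydrogens from standard valence (C 4, N 3, O 2, S 2, halogen 1):
  atom 1: Cl (halogen, monovalent) → 0 H
  atom 2: C, bond orders sum to 4 (valence 4) → 0 H
  atom 3: C, bond orders sum to 4 (valence 4) → 0 H
  atom 4: Cl (halogen, monovalent) → 0 H
  atom 5: C, bond orders sum to 4 (valence 4) → 0 H
  atom 6: F (halogen, monovalent) → 0 H
  atom 7: C, bond orders sum to 4 (valence 4) → 0 H
  atom 8: C, bond orders sum to 4 (valence 4) → 0 H
  atom 9: O, bond orders sum to 2 (valence 2) → 0 H
  atom 10: N, bond orders sum to 1 (valence 3) → 2 H
  atom 11: C, bond orders sum to 4 (valence 4) → 0 H
  atom 12: Cl (halogen, monovalent) → 0 H
  atom 13: C, bond orders sum to 4 (valence 4) → 0 H
  atom 14: Cl (halogen, monovalent) → 0 H
Totals → C:7, H:2, Cl:4, F:1, N:1, O:1.

C7H2Cl4FNO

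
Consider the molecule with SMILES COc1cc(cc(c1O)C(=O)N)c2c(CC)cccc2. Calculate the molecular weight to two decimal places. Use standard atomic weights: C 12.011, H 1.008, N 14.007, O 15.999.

271.32 g/mol

First, the molecular formula is C16H17NO3 (counting implicit H from valence).
  C: 16 × 12.011 = 192.176
  H: 17 × 1.008 = 17.136
  N: 1 × 14.007 = 14.007
  O: 3 × 15.999 = 47.997
Sum: 16×12.011 + 17×1.008 + 1×14.007 + 3×15.999 = 271.316 → 271.32 g/mol.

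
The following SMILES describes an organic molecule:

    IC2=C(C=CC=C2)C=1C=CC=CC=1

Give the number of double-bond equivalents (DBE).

8

Degree of unsaturation = (number of rings) + (number of π bonds).
Ring closures in the SMILES: 2.
π bonds: 6 double bonds (each 1 DoU) → 6 DoU from unsaturation.
Total DoU = 2 + 6 = 8.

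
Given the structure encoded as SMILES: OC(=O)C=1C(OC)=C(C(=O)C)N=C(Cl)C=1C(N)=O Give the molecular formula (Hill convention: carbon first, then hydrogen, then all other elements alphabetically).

C10H9ClN2O5

Walk through each heavy atom and fill implicit hydrogens from standard valence (C 4, N 3, O 2, S 2, halogen 1):
  atom 1: O, bond orders sum to 1 (valence 2) → 1 H
  atom 2: C, bond orders sum to 4 (valence 4) → 0 H
  atom 3: O, bond orders sum to 2 (valence 2) → 0 H
  atom 4: C, bond orders sum to 4 (valence 4) → 0 H
  atom 5: C, bond orders sum to 4 (valence 4) → 0 H
  atom 6: O, bond orders sum to 2 (valence 2) → 0 H
  atom 7: C, bond orders sum to 1 (valence 4) → 3 H
  atom 8: C, bond orders sum to 4 (valence 4) → 0 H
  atom 9: C, bond orders sum to 4 (valence 4) → 0 H
  atom 10: O, bond orders sum to 2 (valence 2) → 0 H
  atom 11: C, bond orders sum to 1 (valence 4) → 3 H
  atom 12: N, bond orders sum to 3 (valence 3) → 0 H
  atom 13: C, bond orders sum to 4 (valence 4) → 0 H
  atom 14: Cl (halogen, monovalent) → 0 H
  atom 15: C, bond orders sum to 4 (valence 4) → 0 H
  atom 16: C, bond orders sum to 4 (valence 4) → 0 H
  atom 17: N, bond orders sum to 1 (valence 3) → 2 H
  atom 18: O, bond orders sum to 2 (valence 2) → 0 H
Totals → C:10, H:9, Cl:1, N:2, O:5.
In Hill order: C10H9ClN2O5.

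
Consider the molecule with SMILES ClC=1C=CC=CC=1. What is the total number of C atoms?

Count every carbon token in the SMILES (each C, including those in ring-closure positions and inside branches).
Carbon count: 6.

6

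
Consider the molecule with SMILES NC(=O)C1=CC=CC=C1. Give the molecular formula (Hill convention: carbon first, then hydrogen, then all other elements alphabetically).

Walk through each heavy atom and fill implicit hydrogens from standard valence (C 4, N 3, O 2, S 2, halogen 1):
  atom 1: N, bond orders sum to 1 (valence 3) → 2 H
  atom 2: C, bond orders sum to 4 (valence 4) → 0 H
  atom 3: O, bond orders sum to 2 (valence 2) → 0 H
  atom 4: C, bond orders sum to 4 (valence 4) → 0 H
  atom 5: C, bond orders sum to 3 (valence 4) → 1 H
  atom 6: C, bond orders sum to 3 (valence 4) → 1 H
  atom 7: C, bond orders sum to 3 (valence 4) → 1 H
  atom 8: C, bond orders sum to 3 (valence 4) → 1 H
  atom 9: C, bond orders sum to 3 (valence 4) → 1 H
Totals → C:7, H:7, N:1, O:1.
In Hill order: C7H7NO.

C7H7NO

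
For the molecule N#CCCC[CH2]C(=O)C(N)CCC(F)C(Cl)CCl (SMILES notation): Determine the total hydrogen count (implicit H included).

Walk through each heavy atom and fill implicit hydrogens from standard valence (C 4, N 3, O 2, S 2, halogen 1):
  atom 1: N, bond orders sum to 3 (valence 3) → 0 H
  atom 2: C, bond orders sum to 4 (valence 4) → 0 H
  atom 3: C, bond orders sum to 2 (valence 4) → 2 H
  atom 4: C, bond orders sum to 2 (valence 4) → 2 H
  atom 5: C, bond orders sum to 2 (valence 4) → 2 H
  atom 6: C with explicit H count 2
  atom 7: C, bond orders sum to 4 (valence 4) → 0 H
  atom 8: O, bond orders sum to 2 (valence 2) → 0 H
  atom 9: C, bond orders sum to 3 (valence 4) → 1 H
  atom 10: N, bond orders sum to 1 (valence 3) → 2 H
  atom 11: C, bond orders sum to 2 (valence 4) → 2 H
  atom 12: C, bond orders sum to 2 (valence 4) → 2 H
  atom 13: C, bond orders sum to 3 (valence 4) → 1 H
  atom 14: F (halogen, monovalent) → 0 H
  atom 15: C, bond orders sum to 3 (valence 4) → 1 H
  atom 16: Cl (halogen, monovalent) → 0 H
  atom 17: C, bond orders sum to 2 (valence 4) → 2 H
  atom 18: Cl (halogen, monovalent) → 0 H
Total hydrogens: 19.

19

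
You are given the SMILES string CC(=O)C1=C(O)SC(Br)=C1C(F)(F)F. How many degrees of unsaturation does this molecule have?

Degree of unsaturation = (number of rings) + (number of π bonds).
Ring closures in the SMILES: 1.
π bonds: 3 double bonds (each 1 DoU) → 3 DoU from unsaturation.
Total DoU = 1 + 3 = 4.

4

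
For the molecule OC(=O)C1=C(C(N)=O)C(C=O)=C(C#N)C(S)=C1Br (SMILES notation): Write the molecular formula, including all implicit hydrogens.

C10H5BrN2O4S

Walk through each heavy atom and fill implicit hydrogens from standard valence (C 4, N 3, O 2, S 2, halogen 1):
  atom 1: O, bond orders sum to 1 (valence 2) → 1 H
  atom 2: C, bond orders sum to 4 (valence 4) → 0 H
  atom 3: O, bond orders sum to 2 (valence 2) → 0 H
  atom 4: C, bond orders sum to 4 (valence 4) → 0 H
  atom 5: C, bond orders sum to 4 (valence 4) → 0 H
  atom 6: C, bond orders sum to 4 (valence 4) → 0 H
  atom 7: N, bond orders sum to 1 (valence 3) → 2 H
  atom 8: O, bond orders sum to 2 (valence 2) → 0 H
  atom 9: C, bond orders sum to 4 (valence 4) → 0 H
  atom 10: C, bond orders sum to 3 (valence 4) → 1 H
  atom 11: O, bond orders sum to 2 (valence 2) → 0 H
  atom 12: C, bond orders sum to 4 (valence 4) → 0 H
  atom 13: C, bond orders sum to 4 (valence 4) → 0 H
  atom 14: N, bond orders sum to 3 (valence 3) → 0 H
  atom 15: C, bond orders sum to 4 (valence 4) → 0 H
  atom 16: S, bond orders sum to 1 (valence 2) → 1 H
  atom 17: C, bond orders sum to 4 (valence 4) → 0 H
  atom 18: Br (halogen, monovalent) → 0 H
Totals → C:10, H:5, Br:1, N:2, O:4, S:1.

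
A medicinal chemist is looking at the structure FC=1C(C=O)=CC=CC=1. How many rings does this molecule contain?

In SMILES, each pair of matching ring-closure digits denotes one ring-closing bond; the number of such bonds equals the number of independent rings.
Ring-closure bonds here: 1.

1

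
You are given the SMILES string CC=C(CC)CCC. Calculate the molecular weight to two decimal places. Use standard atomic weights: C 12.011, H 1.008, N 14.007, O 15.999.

First, the molecular formula is C8H16 (counting implicit H from valence).
  C: 8 × 12.011 = 96.088
  H: 16 × 1.008 = 16.128
Sum: 8×12.011 + 16×1.008 = 112.216 → 112.22 g/mol.

112.22 g/mol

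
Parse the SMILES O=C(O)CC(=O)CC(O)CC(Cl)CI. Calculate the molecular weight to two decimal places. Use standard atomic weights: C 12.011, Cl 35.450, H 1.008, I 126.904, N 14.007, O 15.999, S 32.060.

334.53 g/mol

First, the molecular formula is C8H12ClIO4 (counting implicit H from valence).
  C: 8 × 12.011 = 96.088
  Cl: 1 × 35.450 = 35.450
  H: 12 × 1.008 = 12.096
  I: 1 × 126.904 = 126.904
  O: 4 × 15.999 = 63.996
Sum: 8×12.011 + 1×35.450 + 12×1.008 + 1×126.904 + 4×15.999 = 334.534 → 334.53 g/mol.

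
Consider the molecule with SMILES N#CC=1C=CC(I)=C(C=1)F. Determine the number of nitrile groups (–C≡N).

1

The nitrile motif appears at heavy-atom position 2 in the SMILES.
Nitrile count: 1.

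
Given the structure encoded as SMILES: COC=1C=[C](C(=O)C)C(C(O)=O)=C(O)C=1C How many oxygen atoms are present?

Scan the SMILES for O atoms (remember two-letter symbols like Cl and Br are single atoms).
Oxygen count: 5.

5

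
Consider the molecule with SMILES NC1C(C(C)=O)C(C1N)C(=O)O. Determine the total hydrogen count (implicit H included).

12

Walk through each heavy atom and fill implicit hydrogens from standard valence (C 4, N 3, O 2, S 2, halogen 1):
  atom 1: N, bond orders sum to 1 (valence 3) → 2 H
  atom 2: C, bond orders sum to 3 (valence 4) → 1 H
  atom 3: C, bond orders sum to 3 (valence 4) → 1 H
  atom 4: C, bond orders sum to 4 (valence 4) → 0 H
  atom 5: C, bond orders sum to 1 (valence 4) → 3 H
  atom 6: O, bond orders sum to 2 (valence 2) → 0 H
  atom 7: C, bond orders sum to 3 (valence 4) → 1 H
  atom 8: C, bond orders sum to 3 (valence 4) → 1 H
  atom 9: N, bond orders sum to 1 (valence 3) → 2 H
  atom 10: C, bond orders sum to 4 (valence 4) → 0 H
  atom 11: O, bond orders sum to 2 (valence 2) → 0 H
  atom 12: O, bond orders sum to 1 (valence 2) → 1 H
Total hydrogens: 12.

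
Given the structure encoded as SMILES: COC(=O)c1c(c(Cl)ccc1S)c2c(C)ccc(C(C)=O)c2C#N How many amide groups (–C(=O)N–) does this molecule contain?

0

Scan the SMILES for the amide motif — none present.
Groups that are present: 1 ester, 1 ketone, 1 nitrile, 1 thiol.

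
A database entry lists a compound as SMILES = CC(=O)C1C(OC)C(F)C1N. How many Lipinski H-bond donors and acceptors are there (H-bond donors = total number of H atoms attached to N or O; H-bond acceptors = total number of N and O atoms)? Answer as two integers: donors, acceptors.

2, 3

Donors: find every N or O and count the H atoms it carries.
  atom 3 (O): bond orders sum to 2 → 0 H
  atom 6 (O): bond orders sum to 2 → 0 H
  atom 11 (N): bond orders sum to 1 → 2 H
Lipinski HBD = 2.
Acceptors: N atoms = 1, O atoms = 2 → HBA = 3.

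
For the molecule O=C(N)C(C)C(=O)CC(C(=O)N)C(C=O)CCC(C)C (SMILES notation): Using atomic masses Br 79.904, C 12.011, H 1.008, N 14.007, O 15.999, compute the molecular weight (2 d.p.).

284.36 g/mol

First, the molecular formula is C14H24N2O4 (counting implicit H from valence).
  C: 14 × 12.011 = 168.154
  H: 24 × 1.008 = 24.192
  N: 2 × 14.007 = 28.014
  O: 4 × 15.999 = 63.996
Sum: 14×12.011 + 24×1.008 + 2×14.007 + 4×15.999 = 284.356 → 284.36 g/mol.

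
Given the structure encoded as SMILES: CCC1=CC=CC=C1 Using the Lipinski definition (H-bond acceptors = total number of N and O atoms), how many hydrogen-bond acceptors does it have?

N atoms: 0; O atoms: 0.
Lipinski HBA = 0 + 0 = 0.

0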